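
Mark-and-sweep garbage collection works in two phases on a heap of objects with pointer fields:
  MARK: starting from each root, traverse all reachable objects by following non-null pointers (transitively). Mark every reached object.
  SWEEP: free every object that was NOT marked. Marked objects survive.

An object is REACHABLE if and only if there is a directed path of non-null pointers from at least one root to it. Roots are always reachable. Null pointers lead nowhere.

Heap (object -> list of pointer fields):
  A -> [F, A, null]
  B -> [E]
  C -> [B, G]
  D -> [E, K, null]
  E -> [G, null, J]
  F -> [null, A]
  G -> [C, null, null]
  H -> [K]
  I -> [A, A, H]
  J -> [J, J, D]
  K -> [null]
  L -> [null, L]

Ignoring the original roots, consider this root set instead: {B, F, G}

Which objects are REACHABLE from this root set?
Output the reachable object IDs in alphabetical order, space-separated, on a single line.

Roots: B F G
Mark B: refs=E, marked=B
Mark F: refs=null A, marked=B F
Mark G: refs=C null null, marked=B F G
Mark E: refs=G null J, marked=B E F G
Mark A: refs=F A null, marked=A B E F G
Mark C: refs=B G, marked=A B C E F G
Mark J: refs=J J D, marked=A B C E F G J
Mark D: refs=E K null, marked=A B C D E F G J
Mark K: refs=null, marked=A B C D E F G J K
Unmarked (collected): H I L

Answer: A B C D E F G J K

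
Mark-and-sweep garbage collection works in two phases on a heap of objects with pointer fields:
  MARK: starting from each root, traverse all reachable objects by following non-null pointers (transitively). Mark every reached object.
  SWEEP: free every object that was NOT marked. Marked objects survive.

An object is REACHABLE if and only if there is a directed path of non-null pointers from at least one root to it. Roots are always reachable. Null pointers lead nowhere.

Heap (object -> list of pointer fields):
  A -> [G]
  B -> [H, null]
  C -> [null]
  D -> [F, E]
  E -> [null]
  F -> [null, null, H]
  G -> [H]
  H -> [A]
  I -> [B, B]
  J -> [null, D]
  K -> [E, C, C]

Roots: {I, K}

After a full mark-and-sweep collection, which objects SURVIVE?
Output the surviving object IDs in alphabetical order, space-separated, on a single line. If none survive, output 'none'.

Answer: A B C E G H I K

Derivation:
Roots: I K
Mark I: refs=B B, marked=I
Mark K: refs=E C C, marked=I K
Mark B: refs=H null, marked=B I K
Mark E: refs=null, marked=B E I K
Mark C: refs=null, marked=B C E I K
Mark H: refs=A, marked=B C E H I K
Mark A: refs=G, marked=A B C E H I K
Mark G: refs=H, marked=A B C E G H I K
Unmarked (collected): D F J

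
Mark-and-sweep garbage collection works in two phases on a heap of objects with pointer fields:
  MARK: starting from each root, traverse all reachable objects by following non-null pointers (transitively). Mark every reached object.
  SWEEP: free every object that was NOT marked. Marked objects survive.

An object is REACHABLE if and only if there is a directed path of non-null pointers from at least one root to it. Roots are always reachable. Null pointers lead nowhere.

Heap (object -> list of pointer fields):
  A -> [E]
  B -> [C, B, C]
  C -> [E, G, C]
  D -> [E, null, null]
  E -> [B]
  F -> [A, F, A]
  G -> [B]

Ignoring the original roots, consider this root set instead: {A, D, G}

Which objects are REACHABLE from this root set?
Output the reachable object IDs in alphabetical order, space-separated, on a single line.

Answer: A B C D E G

Derivation:
Roots: A D G
Mark A: refs=E, marked=A
Mark D: refs=E null null, marked=A D
Mark G: refs=B, marked=A D G
Mark E: refs=B, marked=A D E G
Mark B: refs=C B C, marked=A B D E G
Mark C: refs=E G C, marked=A B C D E G
Unmarked (collected): F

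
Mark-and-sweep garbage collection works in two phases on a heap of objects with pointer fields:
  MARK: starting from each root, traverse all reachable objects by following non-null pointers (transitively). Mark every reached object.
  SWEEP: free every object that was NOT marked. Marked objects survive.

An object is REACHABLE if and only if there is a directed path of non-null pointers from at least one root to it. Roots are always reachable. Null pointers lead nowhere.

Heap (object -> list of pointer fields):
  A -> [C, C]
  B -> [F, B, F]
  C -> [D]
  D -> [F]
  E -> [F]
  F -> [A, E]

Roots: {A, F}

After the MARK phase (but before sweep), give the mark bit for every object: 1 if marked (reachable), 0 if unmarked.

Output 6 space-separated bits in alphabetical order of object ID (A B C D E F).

Roots: A F
Mark A: refs=C C, marked=A
Mark F: refs=A E, marked=A F
Mark C: refs=D, marked=A C F
Mark E: refs=F, marked=A C E F
Mark D: refs=F, marked=A C D E F
Unmarked (collected): B

Answer: 1 0 1 1 1 1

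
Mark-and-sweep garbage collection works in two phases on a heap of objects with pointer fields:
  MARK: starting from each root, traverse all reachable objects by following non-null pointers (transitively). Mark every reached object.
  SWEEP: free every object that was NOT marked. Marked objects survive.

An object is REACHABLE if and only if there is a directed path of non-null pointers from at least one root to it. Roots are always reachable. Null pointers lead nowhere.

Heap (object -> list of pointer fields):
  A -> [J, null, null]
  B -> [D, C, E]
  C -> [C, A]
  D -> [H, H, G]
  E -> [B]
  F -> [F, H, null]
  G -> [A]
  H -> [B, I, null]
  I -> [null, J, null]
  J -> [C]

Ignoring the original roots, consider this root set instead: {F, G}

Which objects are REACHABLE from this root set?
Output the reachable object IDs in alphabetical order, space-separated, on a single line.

Roots: F G
Mark F: refs=F H null, marked=F
Mark G: refs=A, marked=F G
Mark H: refs=B I null, marked=F G H
Mark A: refs=J null null, marked=A F G H
Mark B: refs=D C E, marked=A B F G H
Mark I: refs=null J null, marked=A B F G H I
Mark J: refs=C, marked=A B F G H I J
Mark D: refs=H H G, marked=A B D F G H I J
Mark C: refs=C A, marked=A B C D F G H I J
Mark E: refs=B, marked=A B C D E F G H I J
Unmarked (collected): (none)

Answer: A B C D E F G H I J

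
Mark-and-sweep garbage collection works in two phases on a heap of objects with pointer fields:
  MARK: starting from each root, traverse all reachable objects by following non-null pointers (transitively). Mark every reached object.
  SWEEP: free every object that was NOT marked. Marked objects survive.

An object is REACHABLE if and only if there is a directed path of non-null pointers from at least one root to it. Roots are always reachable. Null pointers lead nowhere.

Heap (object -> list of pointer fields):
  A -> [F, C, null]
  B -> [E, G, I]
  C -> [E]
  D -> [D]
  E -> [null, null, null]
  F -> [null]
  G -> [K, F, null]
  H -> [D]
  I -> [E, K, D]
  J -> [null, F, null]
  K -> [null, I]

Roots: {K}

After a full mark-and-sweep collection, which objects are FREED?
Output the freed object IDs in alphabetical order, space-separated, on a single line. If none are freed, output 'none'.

Answer: A B C F G H J

Derivation:
Roots: K
Mark K: refs=null I, marked=K
Mark I: refs=E K D, marked=I K
Mark E: refs=null null null, marked=E I K
Mark D: refs=D, marked=D E I K
Unmarked (collected): A B C F G H J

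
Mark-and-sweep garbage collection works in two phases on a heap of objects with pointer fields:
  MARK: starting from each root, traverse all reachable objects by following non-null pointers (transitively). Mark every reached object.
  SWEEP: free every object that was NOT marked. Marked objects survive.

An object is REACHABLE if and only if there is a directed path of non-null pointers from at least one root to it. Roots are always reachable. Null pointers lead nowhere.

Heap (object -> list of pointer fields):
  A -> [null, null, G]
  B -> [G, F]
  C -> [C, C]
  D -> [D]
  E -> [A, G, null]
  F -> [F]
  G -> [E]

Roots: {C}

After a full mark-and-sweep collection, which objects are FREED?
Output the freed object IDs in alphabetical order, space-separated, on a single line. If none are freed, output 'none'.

Answer: A B D E F G

Derivation:
Roots: C
Mark C: refs=C C, marked=C
Unmarked (collected): A B D E F G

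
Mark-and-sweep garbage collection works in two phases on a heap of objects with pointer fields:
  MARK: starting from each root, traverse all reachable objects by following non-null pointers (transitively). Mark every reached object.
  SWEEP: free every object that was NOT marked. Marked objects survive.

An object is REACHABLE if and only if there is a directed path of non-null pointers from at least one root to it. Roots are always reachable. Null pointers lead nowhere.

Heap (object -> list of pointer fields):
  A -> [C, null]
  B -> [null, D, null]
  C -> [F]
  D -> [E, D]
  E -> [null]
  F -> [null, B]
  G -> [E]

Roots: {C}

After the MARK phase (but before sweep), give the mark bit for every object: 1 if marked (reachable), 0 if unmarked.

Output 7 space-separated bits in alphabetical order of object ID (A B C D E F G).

Roots: C
Mark C: refs=F, marked=C
Mark F: refs=null B, marked=C F
Mark B: refs=null D null, marked=B C F
Mark D: refs=E D, marked=B C D F
Mark E: refs=null, marked=B C D E F
Unmarked (collected): A G

Answer: 0 1 1 1 1 1 0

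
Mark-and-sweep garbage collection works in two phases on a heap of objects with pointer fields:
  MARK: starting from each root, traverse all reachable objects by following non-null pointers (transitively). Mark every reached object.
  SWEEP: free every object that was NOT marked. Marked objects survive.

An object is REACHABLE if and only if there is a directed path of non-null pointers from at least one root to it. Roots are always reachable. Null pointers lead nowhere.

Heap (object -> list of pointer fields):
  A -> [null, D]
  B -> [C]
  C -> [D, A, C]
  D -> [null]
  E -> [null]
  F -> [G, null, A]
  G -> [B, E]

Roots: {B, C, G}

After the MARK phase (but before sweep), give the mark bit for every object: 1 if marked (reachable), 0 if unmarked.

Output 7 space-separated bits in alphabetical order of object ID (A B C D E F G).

Answer: 1 1 1 1 1 0 1

Derivation:
Roots: B C G
Mark B: refs=C, marked=B
Mark C: refs=D A C, marked=B C
Mark G: refs=B E, marked=B C G
Mark D: refs=null, marked=B C D G
Mark A: refs=null D, marked=A B C D G
Mark E: refs=null, marked=A B C D E G
Unmarked (collected): F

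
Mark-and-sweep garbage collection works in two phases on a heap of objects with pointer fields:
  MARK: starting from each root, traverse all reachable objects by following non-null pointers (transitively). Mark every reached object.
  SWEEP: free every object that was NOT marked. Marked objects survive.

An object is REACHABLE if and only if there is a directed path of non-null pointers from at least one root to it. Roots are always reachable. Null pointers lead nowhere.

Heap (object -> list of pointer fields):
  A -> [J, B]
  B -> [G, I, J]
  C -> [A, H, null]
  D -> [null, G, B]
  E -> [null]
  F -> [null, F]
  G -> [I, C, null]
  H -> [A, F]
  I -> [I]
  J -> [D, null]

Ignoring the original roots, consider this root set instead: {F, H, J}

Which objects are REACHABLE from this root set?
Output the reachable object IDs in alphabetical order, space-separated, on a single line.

Answer: A B C D F G H I J

Derivation:
Roots: F H J
Mark F: refs=null F, marked=F
Mark H: refs=A F, marked=F H
Mark J: refs=D null, marked=F H J
Mark A: refs=J B, marked=A F H J
Mark D: refs=null G B, marked=A D F H J
Mark B: refs=G I J, marked=A B D F H J
Mark G: refs=I C null, marked=A B D F G H J
Mark I: refs=I, marked=A B D F G H I J
Mark C: refs=A H null, marked=A B C D F G H I J
Unmarked (collected): E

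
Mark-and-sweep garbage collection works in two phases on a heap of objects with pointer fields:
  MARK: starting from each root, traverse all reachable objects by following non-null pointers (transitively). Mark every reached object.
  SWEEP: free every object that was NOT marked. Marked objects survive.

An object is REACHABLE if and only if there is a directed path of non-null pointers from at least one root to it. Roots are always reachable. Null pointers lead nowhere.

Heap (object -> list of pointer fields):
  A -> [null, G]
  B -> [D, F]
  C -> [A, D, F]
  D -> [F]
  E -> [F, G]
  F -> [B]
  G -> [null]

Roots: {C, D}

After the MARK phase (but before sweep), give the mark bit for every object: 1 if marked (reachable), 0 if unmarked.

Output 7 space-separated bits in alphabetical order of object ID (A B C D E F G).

Roots: C D
Mark C: refs=A D F, marked=C
Mark D: refs=F, marked=C D
Mark A: refs=null G, marked=A C D
Mark F: refs=B, marked=A C D F
Mark G: refs=null, marked=A C D F G
Mark B: refs=D F, marked=A B C D F G
Unmarked (collected): E

Answer: 1 1 1 1 0 1 1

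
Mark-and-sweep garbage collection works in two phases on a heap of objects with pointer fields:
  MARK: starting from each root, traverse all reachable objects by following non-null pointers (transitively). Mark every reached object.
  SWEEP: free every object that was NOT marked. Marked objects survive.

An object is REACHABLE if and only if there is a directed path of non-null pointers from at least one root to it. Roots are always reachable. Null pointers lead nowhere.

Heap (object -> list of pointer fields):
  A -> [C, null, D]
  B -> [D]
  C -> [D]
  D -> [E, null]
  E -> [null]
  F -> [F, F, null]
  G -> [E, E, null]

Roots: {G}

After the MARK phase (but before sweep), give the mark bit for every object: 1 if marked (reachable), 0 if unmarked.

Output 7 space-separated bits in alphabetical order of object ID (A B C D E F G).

Answer: 0 0 0 0 1 0 1

Derivation:
Roots: G
Mark G: refs=E E null, marked=G
Mark E: refs=null, marked=E G
Unmarked (collected): A B C D F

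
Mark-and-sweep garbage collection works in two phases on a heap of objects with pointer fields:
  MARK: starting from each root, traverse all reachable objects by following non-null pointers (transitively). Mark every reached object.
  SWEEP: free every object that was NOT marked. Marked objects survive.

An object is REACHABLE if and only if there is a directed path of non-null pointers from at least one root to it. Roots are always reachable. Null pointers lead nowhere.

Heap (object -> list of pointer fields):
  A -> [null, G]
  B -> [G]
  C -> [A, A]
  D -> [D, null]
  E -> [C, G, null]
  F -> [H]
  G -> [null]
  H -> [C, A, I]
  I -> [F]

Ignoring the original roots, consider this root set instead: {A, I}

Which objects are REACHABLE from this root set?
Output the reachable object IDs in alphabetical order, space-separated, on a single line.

Answer: A C F G H I

Derivation:
Roots: A I
Mark A: refs=null G, marked=A
Mark I: refs=F, marked=A I
Mark G: refs=null, marked=A G I
Mark F: refs=H, marked=A F G I
Mark H: refs=C A I, marked=A F G H I
Mark C: refs=A A, marked=A C F G H I
Unmarked (collected): B D E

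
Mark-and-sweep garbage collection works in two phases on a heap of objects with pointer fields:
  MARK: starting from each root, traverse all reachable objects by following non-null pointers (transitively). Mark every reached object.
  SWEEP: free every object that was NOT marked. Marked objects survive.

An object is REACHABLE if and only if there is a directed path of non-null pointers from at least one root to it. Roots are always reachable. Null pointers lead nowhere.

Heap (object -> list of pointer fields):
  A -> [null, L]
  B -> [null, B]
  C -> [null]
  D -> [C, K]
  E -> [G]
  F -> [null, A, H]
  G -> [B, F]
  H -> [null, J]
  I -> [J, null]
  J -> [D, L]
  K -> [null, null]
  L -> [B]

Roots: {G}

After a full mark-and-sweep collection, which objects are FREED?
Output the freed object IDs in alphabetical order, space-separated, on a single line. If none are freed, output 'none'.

Roots: G
Mark G: refs=B F, marked=G
Mark B: refs=null B, marked=B G
Mark F: refs=null A H, marked=B F G
Mark A: refs=null L, marked=A B F G
Mark H: refs=null J, marked=A B F G H
Mark L: refs=B, marked=A B F G H L
Mark J: refs=D L, marked=A B F G H J L
Mark D: refs=C K, marked=A B D F G H J L
Mark C: refs=null, marked=A B C D F G H J L
Mark K: refs=null null, marked=A B C D F G H J K L
Unmarked (collected): E I

Answer: E I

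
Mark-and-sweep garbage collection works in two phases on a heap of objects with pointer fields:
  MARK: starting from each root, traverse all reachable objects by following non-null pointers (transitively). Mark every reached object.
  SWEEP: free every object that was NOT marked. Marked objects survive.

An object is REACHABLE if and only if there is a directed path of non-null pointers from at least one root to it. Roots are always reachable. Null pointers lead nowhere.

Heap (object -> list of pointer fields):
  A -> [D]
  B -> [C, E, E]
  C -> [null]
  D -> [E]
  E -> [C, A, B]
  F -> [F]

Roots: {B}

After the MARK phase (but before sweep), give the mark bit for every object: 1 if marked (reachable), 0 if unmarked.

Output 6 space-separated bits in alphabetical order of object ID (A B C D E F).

Roots: B
Mark B: refs=C E E, marked=B
Mark C: refs=null, marked=B C
Mark E: refs=C A B, marked=B C E
Mark A: refs=D, marked=A B C E
Mark D: refs=E, marked=A B C D E
Unmarked (collected): F

Answer: 1 1 1 1 1 0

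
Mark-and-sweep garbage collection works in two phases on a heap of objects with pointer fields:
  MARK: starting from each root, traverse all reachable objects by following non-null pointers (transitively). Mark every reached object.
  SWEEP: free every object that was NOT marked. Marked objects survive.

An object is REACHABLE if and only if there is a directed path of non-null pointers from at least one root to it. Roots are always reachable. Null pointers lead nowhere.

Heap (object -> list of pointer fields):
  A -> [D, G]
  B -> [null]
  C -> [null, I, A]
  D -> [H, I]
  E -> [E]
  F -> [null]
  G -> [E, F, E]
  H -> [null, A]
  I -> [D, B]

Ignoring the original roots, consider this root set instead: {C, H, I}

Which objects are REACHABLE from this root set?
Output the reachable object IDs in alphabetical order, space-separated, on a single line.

Roots: C H I
Mark C: refs=null I A, marked=C
Mark H: refs=null A, marked=C H
Mark I: refs=D B, marked=C H I
Mark A: refs=D G, marked=A C H I
Mark D: refs=H I, marked=A C D H I
Mark B: refs=null, marked=A B C D H I
Mark G: refs=E F E, marked=A B C D G H I
Mark E: refs=E, marked=A B C D E G H I
Mark F: refs=null, marked=A B C D E F G H I
Unmarked (collected): (none)

Answer: A B C D E F G H I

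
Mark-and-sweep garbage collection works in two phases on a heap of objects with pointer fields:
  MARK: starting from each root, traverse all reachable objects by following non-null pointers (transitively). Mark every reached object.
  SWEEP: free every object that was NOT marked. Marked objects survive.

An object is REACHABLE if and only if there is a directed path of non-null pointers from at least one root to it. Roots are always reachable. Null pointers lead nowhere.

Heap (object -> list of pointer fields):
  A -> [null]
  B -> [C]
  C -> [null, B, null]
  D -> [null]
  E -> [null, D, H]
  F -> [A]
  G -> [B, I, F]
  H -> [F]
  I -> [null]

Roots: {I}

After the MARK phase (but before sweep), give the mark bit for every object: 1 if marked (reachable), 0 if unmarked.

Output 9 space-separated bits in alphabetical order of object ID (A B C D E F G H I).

Roots: I
Mark I: refs=null, marked=I
Unmarked (collected): A B C D E F G H

Answer: 0 0 0 0 0 0 0 0 1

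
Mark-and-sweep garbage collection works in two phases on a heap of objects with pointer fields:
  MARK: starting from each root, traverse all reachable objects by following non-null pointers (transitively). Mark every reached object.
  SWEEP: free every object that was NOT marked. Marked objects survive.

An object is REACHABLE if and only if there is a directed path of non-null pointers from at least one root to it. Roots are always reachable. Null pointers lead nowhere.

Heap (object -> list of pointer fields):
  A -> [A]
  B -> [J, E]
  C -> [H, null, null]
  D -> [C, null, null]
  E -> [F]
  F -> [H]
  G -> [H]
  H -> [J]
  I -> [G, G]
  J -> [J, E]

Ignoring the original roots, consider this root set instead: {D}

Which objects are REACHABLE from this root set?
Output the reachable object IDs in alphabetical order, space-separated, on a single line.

Answer: C D E F H J

Derivation:
Roots: D
Mark D: refs=C null null, marked=D
Mark C: refs=H null null, marked=C D
Mark H: refs=J, marked=C D H
Mark J: refs=J E, marked=C D H J
Mark E: refs=F, marked=C D E H J
Mark F: refs=H, marked=C D E F H J
Unmarked (collected): A B G I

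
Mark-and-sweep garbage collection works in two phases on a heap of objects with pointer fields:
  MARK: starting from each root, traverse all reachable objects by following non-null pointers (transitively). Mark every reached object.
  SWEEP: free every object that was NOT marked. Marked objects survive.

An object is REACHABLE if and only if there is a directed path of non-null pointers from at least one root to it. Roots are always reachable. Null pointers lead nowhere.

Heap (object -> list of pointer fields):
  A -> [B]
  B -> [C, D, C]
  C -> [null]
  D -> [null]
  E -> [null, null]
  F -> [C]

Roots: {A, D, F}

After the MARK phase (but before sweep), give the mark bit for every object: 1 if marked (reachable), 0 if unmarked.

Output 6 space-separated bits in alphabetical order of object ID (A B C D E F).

Answer: 1 1 1 1 0 1

Derivation:
Roots: A D F
Mark A: refs=B, marked=A
Mark D: refs=null, marked=A D
Mark F: refs=C, marked=A D F
Mark B: refs=C D C, marked=A B D F
Mark C: refs=null, marked=A B C D F
Unmarked (collected): E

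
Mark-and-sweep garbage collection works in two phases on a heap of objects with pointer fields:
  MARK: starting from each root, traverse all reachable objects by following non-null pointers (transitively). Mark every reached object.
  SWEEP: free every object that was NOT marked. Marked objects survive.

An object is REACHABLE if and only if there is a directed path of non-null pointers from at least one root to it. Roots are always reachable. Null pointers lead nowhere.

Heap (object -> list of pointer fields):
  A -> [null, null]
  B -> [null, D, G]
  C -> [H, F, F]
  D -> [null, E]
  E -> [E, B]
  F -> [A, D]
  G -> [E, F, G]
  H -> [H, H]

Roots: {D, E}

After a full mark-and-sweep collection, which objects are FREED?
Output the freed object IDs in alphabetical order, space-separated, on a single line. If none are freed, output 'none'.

Roots: D E
Mark D: refs=null E, marked=D
Mark E: refs=E B, marked=D E
Mark B: refs=null D G, marked=B D E
Mark G: refs=E F G, marked=B D E G
Mark F: refs=A D, marked=B D E F G
Mark A: refs=null null, marked=A B D E F G
Unmarked (collected): C H

Answer: C H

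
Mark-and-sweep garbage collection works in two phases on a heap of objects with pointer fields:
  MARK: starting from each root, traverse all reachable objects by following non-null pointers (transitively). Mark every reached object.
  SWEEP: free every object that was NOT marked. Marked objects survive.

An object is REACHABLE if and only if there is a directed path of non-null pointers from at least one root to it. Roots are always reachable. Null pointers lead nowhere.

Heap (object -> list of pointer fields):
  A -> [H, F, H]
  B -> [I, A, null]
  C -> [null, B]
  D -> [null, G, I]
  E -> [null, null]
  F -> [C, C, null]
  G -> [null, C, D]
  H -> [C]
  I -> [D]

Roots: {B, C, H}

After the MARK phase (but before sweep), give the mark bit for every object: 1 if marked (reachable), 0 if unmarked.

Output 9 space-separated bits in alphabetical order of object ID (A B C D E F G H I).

Answer: 1 1 1 1 0 1 1 1 1

Derivation:
Roots: B C H
Mark B: refs=I A null, marked=B
Mark C: refs=null B, marked=B C
Mark H: refs=C, marked=B C H
Mark I: refs=D, marked=B C H I
Mark A: refs=H F H, marked=A B C H I
Mark D: refs=null G I, marked=A B C D H I
Mark F: refs=C C null, marked=A B C D F H I
Mark G: refs=null C D, marked=A B C D F G H I
Unmarked (collected): E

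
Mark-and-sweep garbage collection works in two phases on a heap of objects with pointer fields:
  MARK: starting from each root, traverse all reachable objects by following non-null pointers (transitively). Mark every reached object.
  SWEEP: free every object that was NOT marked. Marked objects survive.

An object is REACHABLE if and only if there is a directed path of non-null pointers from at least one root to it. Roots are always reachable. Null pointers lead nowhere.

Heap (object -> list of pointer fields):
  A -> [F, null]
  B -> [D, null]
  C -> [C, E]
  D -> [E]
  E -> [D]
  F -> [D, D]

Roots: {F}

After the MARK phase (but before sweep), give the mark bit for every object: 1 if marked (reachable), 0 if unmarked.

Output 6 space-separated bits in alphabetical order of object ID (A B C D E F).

Roots: F
Mark F: refs=D D, marked=F
Mark D: refs=E, marked=D F
Mark E: refs=D, marked=D E F
Unmarked (collected): A B C

Answer: 0 0 0 1 1 1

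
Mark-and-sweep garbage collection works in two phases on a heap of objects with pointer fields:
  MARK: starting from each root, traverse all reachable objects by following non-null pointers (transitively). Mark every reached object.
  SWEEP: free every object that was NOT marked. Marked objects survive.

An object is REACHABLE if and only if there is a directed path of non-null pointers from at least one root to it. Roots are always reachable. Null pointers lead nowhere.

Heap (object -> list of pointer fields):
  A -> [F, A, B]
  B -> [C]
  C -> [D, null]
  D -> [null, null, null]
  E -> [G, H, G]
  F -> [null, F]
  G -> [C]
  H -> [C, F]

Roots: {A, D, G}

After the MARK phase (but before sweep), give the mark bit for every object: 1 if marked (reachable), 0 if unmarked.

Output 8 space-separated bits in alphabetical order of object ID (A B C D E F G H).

Roots: A D G
Mark A: refs=F A B, marked=A
Mark D: refs=null null null, marked=A D
Mark G: refs=C, marked=A D G
Mark F: refs=null F, marked=A D F G
Mark B: refs=C, marked=A B D F G
Mark C: refs=D null, marked=A B C D F G
Unmarked (collected): E H

Answer: 1 1 1 1 0 1 1 0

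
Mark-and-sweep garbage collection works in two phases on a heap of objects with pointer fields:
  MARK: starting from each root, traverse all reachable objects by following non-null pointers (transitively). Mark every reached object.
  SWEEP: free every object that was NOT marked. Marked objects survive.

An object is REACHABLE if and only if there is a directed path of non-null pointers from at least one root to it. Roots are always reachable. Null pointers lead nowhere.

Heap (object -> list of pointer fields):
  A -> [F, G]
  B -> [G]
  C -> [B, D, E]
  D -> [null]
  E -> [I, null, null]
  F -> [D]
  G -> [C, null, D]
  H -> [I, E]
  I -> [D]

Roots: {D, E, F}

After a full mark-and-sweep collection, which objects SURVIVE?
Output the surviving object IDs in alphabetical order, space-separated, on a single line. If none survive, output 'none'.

Answer: D E F I

Derivation:
Roots: D E F
Mark D: refs=null, marked=D
Mark E: refs=I null null, marked=D E
Mark F: refs=D, marked=D E F
Mark I: refs=D, marked=D E F I
Unmarked (collected): A B C G H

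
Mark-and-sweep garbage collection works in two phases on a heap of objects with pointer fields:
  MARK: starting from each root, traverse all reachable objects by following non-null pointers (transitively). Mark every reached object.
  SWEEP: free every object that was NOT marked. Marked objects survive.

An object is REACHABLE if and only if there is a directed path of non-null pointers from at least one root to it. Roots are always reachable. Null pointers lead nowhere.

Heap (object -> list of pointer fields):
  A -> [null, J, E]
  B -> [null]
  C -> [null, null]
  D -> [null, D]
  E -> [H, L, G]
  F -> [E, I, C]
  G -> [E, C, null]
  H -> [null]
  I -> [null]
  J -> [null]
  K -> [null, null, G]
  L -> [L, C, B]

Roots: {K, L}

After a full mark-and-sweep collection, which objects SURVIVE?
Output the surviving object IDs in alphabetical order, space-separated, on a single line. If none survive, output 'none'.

Roots: K L
Mark K: refs=null null G, marked=K
Mark L: refs=L C B, marked=K L
Mark G: refs=E C null, marked=G K L
Mark C: refs=null null, marked=C G K L
Mark B: refs=null, marked=B C G K L
Mark E: refs=H L G, marked=B C E G K L
Mark H: refs=null, marked=B C E G H K L
Unmarked (collected): A D F I J

Answer: B C E G H K L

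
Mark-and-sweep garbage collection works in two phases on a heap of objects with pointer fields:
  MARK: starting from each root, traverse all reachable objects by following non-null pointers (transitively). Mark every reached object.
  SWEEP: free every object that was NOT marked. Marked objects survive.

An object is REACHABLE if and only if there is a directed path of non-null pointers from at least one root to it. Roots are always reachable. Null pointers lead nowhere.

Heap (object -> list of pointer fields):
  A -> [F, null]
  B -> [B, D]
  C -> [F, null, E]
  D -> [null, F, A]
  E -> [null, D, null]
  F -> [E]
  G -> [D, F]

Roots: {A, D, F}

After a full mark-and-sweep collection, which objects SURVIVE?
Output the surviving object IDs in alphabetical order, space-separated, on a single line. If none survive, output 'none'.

Answer: A D E F

Derivation:
Roots: A D F
Mark A: refs=F null, marked=A
Mark D: refs=null F A, marked=A D
Mark F: refs=E, marked=A D F
Mark E: refs=null D null, marked=A D E F
Unmarked (collected): B C G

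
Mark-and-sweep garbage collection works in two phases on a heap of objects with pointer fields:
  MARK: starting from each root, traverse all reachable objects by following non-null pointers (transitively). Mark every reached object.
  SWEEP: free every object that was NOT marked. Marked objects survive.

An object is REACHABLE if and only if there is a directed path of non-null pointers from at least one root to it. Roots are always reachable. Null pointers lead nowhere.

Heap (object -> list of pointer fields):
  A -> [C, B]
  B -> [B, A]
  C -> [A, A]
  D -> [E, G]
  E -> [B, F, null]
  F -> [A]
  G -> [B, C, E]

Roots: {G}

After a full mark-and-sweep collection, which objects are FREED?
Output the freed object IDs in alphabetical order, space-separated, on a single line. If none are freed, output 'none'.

Roots: G
Mark G: refs=B C E, marked=G
Mark B: refs=B A, marked=B G
Mark C: refs=A A, marked=B C G
Mark E: refs=B F null, marked=B C E G
Mark A: refs=C B, marked=A B C E G
Mark F: refs=A, marked=A B C E F G
Unmarked (collected): D

Answer: D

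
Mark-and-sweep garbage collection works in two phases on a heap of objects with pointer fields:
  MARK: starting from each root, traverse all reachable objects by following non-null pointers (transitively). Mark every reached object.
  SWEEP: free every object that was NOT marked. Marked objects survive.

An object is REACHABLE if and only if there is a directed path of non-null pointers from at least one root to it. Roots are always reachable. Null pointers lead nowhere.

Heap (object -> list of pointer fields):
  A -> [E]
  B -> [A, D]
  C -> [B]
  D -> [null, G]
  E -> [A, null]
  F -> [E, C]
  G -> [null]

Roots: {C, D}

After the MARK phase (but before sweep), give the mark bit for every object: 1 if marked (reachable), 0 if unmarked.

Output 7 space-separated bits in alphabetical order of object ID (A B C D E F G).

Roots: C D
Mark C: refs=B, marked=C
Mark D: refs=null G, marked=C D
Mark B: refs=A D, marked=B C D
Mark G: refs=null, marked=B C D G
Mark A: refs=E, marked=A B C D G
Mark E: refs=A null, marked=A B C D E G
Unmarked (collected): F

Answer: 1 1 1 1 1 0 1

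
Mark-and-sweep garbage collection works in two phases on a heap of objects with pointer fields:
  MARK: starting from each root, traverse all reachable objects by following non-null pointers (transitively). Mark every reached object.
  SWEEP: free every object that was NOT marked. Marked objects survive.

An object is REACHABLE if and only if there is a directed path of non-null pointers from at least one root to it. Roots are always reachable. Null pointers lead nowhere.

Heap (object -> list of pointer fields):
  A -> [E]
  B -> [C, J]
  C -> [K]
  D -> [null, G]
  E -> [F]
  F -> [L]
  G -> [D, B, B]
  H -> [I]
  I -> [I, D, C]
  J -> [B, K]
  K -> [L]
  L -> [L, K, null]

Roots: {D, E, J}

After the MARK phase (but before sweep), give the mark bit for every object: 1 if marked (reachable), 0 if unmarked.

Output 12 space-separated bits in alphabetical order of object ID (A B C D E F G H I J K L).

Answer: 0 1 1 1 1 1 1 0 0 1 1 1

Derivation:
Roots: D E J
Mark D: refs=null G, marked=D
Mark E: refs=F, marked=D E
Mark J: refs=B K, marked=D E J
Mark G: refs=D B B, marked=D E G J
Mark F: refs=L, marked=D E F G J
Mark B: refs=C J, marked=B D E F G J
Mark K: refs=L, marked=B D E F G J K
Mark L: refs=L K null, marked=B D E F G J K L
Mark C: refs=K, marked=B C D E F G J K L
Unmarked (collected): A H I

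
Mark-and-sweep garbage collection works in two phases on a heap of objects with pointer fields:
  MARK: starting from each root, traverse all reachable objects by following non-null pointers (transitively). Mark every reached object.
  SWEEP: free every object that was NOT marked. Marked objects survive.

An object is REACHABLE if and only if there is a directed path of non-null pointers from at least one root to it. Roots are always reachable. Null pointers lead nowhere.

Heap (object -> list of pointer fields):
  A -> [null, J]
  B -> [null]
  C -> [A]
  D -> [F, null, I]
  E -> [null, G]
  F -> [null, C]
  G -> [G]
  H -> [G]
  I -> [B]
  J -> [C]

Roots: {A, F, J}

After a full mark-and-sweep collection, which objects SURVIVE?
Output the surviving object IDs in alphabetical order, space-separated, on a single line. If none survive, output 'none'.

Roots: A F J
Mark A: refs=null J, marked=A
Mark F: refs=null C, marked=A F
Mark J: refs=C, marked=A F J
Mark C: refs=A, marked=A C F J
Unmarked (collected): B D E G H I

Answer: A C F J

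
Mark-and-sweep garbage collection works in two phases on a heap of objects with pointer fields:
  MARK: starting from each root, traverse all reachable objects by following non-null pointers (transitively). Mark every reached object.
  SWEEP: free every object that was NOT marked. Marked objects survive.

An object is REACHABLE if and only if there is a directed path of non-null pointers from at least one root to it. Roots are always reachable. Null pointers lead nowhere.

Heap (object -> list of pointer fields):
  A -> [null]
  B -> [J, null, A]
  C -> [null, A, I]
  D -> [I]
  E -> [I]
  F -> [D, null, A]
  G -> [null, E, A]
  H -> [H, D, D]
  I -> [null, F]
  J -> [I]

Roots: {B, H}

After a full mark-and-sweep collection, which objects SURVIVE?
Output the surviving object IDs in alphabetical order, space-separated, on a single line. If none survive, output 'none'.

Roots: B H
Mark B: refs=J null A, marked=B
Mark H: refs=H D D, marked=B H
Mark J: refs=I, marked=B H J
Mark A: refs=null, marked=A B H J
Mark D: refs=I, marked=A B D H J
Mark I: refs=null F, marked=A B D H I J
Mark F: refs=D null A, marked=A B D F H I J
Unmarked (collected): C E G

Answer: A B D F H I J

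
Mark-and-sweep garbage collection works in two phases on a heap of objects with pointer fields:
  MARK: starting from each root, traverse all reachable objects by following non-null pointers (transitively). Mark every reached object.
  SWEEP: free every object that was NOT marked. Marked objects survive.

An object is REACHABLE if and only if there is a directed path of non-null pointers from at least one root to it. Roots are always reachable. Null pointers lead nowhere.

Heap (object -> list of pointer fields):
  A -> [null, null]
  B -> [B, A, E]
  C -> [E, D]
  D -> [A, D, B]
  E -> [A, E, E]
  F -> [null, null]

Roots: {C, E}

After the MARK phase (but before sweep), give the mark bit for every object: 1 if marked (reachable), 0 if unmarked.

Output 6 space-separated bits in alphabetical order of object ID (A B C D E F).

Roots: C E
Mark C: refs=E D, marked=C
Mark E: refs=A E E, marked=C E
Mark D: refs=A D B, marked=C D E
Mark A: refs=null null, marked=A C D E
Mark B: refs=B A E, marked=A B C D E
Unmarked (collected): F

Answer: 1 1 1 1 1 0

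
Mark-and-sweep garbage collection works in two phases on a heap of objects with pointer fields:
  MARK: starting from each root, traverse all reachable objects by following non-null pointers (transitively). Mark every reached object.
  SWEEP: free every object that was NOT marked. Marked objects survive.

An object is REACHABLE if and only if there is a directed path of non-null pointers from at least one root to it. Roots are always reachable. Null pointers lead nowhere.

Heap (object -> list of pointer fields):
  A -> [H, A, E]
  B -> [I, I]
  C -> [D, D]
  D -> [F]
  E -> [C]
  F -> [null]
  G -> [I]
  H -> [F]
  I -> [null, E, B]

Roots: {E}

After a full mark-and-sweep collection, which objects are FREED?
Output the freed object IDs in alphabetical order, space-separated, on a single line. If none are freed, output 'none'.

Answer: A B G H I

Derivation:
Roots: E
Mark E: refs=C, marked=E
Mark C: refs=D D, marked=C E
Mark D: refs=F, marked=C D E
Mark F: refs=null, marked=C D E F
Unmarked (collected): A B G H I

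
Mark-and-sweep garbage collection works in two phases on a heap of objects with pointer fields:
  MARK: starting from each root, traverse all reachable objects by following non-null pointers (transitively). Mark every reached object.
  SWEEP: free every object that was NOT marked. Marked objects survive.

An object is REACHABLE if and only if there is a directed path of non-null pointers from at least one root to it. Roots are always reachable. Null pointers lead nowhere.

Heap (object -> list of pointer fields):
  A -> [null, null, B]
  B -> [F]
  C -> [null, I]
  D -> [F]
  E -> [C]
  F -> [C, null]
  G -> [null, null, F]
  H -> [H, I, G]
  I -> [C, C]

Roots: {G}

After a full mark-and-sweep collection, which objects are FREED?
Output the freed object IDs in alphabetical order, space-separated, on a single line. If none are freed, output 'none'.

Roots: G
Mark G: refs=null null F, marked=G
Mark F: refs=C null, marked=F G
Mark C: refs=null I, marked=C F G
Mark I: refs=C C, marked=C F G I
Unmarked (collected): A B D E H

Answer: A B D E H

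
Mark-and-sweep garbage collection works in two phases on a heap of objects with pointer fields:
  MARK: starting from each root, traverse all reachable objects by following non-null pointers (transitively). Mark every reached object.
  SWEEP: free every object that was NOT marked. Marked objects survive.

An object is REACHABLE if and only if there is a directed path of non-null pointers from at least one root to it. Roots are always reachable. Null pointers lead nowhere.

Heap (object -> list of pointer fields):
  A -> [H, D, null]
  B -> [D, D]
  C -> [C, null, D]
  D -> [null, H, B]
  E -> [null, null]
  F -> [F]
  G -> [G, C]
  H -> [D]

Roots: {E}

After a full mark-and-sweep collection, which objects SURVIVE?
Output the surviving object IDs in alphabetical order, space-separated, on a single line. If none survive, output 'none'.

Roots: E
Mark E: refs=null null, marked=E
Unmarked (collected): A B C D F G H

Answer: E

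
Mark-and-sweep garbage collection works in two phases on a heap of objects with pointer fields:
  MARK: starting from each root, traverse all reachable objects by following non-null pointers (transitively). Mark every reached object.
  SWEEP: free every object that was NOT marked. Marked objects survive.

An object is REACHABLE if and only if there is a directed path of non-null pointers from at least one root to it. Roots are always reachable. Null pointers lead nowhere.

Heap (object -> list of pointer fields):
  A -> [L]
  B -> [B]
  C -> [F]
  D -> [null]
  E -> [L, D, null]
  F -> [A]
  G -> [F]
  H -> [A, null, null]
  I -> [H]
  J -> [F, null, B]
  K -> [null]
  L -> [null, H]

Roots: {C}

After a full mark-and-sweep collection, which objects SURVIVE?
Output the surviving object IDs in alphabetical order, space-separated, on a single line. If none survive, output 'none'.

Answer: A C F H L

Derivation:
Roots: C
Mark C: refs=F, marked=C
Mark F: refs=A, marked=C F
Mark A: refs=L, marked=A C F
Mark L: refs=null H, marked=A C F L
Mark H: refs=A null null, marked=A C F H L
Unmarked (collected): B D E G I J K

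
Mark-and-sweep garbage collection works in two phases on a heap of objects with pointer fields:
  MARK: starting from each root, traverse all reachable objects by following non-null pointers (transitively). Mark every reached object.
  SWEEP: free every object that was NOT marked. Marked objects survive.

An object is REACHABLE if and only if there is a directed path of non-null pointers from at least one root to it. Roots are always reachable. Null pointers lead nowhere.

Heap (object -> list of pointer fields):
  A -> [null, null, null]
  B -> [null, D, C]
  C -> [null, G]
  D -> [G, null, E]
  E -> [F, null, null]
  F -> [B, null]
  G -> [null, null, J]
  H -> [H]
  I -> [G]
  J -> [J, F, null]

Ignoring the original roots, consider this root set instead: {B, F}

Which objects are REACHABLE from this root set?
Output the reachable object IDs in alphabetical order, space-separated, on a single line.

Roots: B F
Mark B: refs=null D C, marked=B
Mark F: refs=B null, marked=B F
Mark D: refs=G null E, marked=B D F
Mark C: refs=null G, marked=B C D F
Mark G: refs=null null J, marked=B C D F G
Mark E: refs=F null null, marked=B C D E F G
Mark J: refs=J F null, marked=B C D E F G J
Unmarked (collected): A H I

Answer: B C D E F G J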